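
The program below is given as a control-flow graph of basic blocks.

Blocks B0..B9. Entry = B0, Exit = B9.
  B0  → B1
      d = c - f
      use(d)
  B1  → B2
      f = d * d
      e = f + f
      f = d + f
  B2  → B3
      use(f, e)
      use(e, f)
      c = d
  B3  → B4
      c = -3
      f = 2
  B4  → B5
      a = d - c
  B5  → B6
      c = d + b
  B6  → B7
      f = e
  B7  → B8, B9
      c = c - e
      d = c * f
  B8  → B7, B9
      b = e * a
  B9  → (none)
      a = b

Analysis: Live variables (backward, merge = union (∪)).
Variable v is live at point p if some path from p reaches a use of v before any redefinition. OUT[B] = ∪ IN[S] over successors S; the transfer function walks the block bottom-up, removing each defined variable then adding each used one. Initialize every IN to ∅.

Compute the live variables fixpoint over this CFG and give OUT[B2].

Fixpoint table:
  B0: | IN={b, c, f} | OUT={b, d}
  B1: | IN={b, d} | OUT={b, d, e, f}
  B2: | IN={b, d, e, f} | OUT={b, d, e}
  B3: | IN={b, d, e} | OUT={b, c, d, e}
  B4: | IN={b, c, d, e} | OUT={a, b, d, e}
  B5: | IN={a, b, d, e} | OUT={a, b, c, e}
  B6: | IN={a, b, c, e} | OUT={a, b, c, e, f}
  B7: | IN={a, b, c, e, f} | OUT={a, b, c, e, f}
  B8: | IN={a, c, e, f} | OUT={a, b, c, e, f}
  B9: | IN={b} | OUT={}

Merge at B2: OUT[B2] = IN[B3] = {b, d, e}

Answer: {b, d, e}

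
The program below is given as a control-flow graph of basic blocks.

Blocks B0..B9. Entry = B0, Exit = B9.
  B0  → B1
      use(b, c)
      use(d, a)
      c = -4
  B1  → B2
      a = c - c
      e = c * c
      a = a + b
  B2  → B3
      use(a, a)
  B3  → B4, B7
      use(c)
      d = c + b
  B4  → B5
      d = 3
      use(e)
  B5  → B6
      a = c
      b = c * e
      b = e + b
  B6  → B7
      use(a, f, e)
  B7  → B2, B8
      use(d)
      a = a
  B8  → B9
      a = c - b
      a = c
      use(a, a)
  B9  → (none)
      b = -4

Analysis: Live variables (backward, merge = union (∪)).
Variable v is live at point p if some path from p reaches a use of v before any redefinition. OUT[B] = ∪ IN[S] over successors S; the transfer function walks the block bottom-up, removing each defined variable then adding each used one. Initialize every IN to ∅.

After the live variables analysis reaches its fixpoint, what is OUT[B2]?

Per-block solution:
  B0:   IN={a, b, c, d, f}   OUT={b, c, f}
  B1:   IN={b, c, f}   OUT={a, b, c, e, f}
  B2:   IN={a, b, c, e, f}   OUT={a, b, c, e, f}
  B3:   IN={a, b, c, e, f}   OUT={a, b, c, d, e, f}
  B4:   IN={c, e, f}   OUT={c, d, e, f}
  B5:   IN={c, d, e, f}   OUT={a, b, c, d, e, f}
  B6:   IN={a, b, c, d, e, f}   OUT={a, b, c, d, e, f}
  B7:   IN={a, b, c, d, e, f}   OUT={a, b, c, e, f}
  B8:   IN={b, c}   OUT={}
  B9:   IN={}   OUT={}

Merge at B2: OUT[B2] = IN[B3] = {a, b, c, e, f}

Answer: {a, b, c, e, f}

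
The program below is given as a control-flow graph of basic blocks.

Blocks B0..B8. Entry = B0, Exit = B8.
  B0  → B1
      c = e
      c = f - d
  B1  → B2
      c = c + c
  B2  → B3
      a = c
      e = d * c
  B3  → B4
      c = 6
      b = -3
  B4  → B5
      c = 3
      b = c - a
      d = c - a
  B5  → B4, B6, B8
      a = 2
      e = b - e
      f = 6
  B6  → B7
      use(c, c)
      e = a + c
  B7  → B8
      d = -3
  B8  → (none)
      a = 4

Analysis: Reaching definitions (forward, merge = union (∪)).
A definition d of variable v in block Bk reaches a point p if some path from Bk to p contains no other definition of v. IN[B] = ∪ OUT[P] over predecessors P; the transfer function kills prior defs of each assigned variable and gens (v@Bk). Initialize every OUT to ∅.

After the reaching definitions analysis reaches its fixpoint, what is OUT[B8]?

Converged values:
  B0:   IN={}   OUT={c@B0}
  B1:   IN={c@B0}   OUT={c@B1}
  B2:   IN={c@B1}   OUT={a@B2, c@B1, e@B2}
  B3:   IN={a@B2, c@B1, e@B2}   OUT={a@B2, b@B3, c@B3, e@B2}
  B4:   IN={a@B2, a@B5, b@B3, b@B4, c@B3, c@B4, d@B4, e@B2, e@B5, f@B5}   OUT={a@B2, a@B5, b@B4, c@B4, d@B4, e@B2, e@B5, f@B5}
  B5:   IN={a@B2, a@B5, b@B4, c@B4, d@B4, e@B2, e@B5, f@B5}   OUT={a@B5, b@B4, c@B4, d@B4, e@B5, f@B5}
  B6:   IN={a@B5, b@B4, c@B4, d@B4, e@B5, f@B5}   OUT={a@B5, b@B4, c@B4, d@B4, e@B6, f@B5}
  B7:   IN={a@B5, b@B4, c@B4, d@B4, e@B6, f@B5}   OUT={a@B5, b@B4, c@B4, d@B7, e@B6, f@B5}
  B8:   IN={a@B5, b@B4, c@B4, d@B4, d@B7, e@B5, e@B6, f@B5}   OUT={a@B8, b@B4, c@B4, d@B4, d@B7, e@B5, e@B6, f@B5}

Merge at B8: IN[B8] = OUT[B5] ⊔ OUT[B7] = {a@B5, b@B4, c@B4, d@B4, d@B7, e@B5, e@B6, f@B5}
Applying B8's transfer function to that IN value gives OUT[B8] (row B8 above).

Answer: {a@B8, b@B4, c@B4, d@B4, d@B7, e@B5, e@B6, f@B5}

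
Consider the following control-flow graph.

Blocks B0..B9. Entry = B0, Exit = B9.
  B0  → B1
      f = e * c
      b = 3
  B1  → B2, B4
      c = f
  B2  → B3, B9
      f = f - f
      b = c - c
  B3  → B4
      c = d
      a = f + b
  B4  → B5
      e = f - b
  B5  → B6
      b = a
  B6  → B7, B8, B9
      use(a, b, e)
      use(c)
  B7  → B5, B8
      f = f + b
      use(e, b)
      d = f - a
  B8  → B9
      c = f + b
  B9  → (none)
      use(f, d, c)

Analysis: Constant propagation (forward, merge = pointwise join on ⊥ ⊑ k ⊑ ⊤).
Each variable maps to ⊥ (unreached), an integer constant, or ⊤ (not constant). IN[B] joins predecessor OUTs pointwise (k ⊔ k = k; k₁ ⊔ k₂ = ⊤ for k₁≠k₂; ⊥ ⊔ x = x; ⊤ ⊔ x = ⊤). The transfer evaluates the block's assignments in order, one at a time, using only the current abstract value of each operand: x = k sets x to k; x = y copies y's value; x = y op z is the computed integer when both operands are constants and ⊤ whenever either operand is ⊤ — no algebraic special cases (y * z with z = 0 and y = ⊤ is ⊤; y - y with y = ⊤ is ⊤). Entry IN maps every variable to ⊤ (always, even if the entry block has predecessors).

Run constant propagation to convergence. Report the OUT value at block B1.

Converged values:
  B0:  IN=(all ⊤)  OUT={b:3; rest ⊤}
  B1:  IN={b:3; rest ⊤}  OUT={b:3; rest ⊤}
  B2:  IN={b:3; rest ⊤}  OUT=(all ⊤)
  B3:  IN=(all ⊤)  OUT=(all ⊤)
  B4:  IN=(all ⊤)  OUT=(all ⊤)
  B5:  IN=(all ⊤)  OUT=(all ⊤)
  B6:  IN=(all ⊤)  OUT=(all ⊤)
  B7:  IN=(all ⊤)  OUT=(all ⊤)
  B8:  IN=(all ⊤)  OUT=(all ⊤)
  B9:  IN=(all ⊤)  OUT=(all ⊤)

Merge at B1: IN[B1] = OUT[B0] = {a: ⊤, b: 3, c: ⊤, d: ⊤, e: ⊤, f: ⊤}
Applying B1's transfer function to that IN value gives OUT[B1] (row B1 above).

Answer: {a: ⊤, b: 3, c: ⊤, d: ⊤, e: ⊤, f: ⊤}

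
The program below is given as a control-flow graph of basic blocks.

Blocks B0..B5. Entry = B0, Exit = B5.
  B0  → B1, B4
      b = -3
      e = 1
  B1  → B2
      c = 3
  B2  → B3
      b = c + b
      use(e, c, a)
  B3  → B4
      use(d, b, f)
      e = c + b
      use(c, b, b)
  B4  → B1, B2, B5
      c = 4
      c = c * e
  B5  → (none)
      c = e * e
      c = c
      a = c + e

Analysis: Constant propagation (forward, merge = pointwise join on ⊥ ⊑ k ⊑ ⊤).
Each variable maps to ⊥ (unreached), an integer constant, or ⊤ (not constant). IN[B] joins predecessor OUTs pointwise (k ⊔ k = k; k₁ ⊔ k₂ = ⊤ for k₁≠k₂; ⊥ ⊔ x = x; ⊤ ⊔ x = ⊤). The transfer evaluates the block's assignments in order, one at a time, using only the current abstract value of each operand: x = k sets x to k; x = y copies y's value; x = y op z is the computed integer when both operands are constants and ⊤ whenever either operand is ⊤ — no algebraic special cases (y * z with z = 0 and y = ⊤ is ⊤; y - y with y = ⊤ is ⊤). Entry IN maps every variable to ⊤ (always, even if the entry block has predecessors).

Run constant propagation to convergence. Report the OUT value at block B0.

Answer: {a: ⊤, b: -3, c: ⊤, d: ⊤, e: 1, f: ⊤}

Trace:
Converged values:
  B0: | IN=(all ⊤) | OUT={b:-3, e:1; rest ⊤}
  B1: | IN=(all ⊤) | OUT={c:3; rest ⊤}
  B2: | IN=(all ⊤) | OUT=(all ⊤)
  B3: | IN=(all ⊤) | OUT=(all ⊤)
  B4: | IN=(all ⊤) | OUT=(all ⊤)
  B5: | IN=(all ⊤) | OUT=(all ⊤)

B0 is the boundary node: IN[B0] = {a: ⊤, b: ⊤, c: ⊤, d: ⊤, e: ⊤, f: ⊤}
Applying B0's transfer function to that IN value gives OUT[B0] (row B0 above).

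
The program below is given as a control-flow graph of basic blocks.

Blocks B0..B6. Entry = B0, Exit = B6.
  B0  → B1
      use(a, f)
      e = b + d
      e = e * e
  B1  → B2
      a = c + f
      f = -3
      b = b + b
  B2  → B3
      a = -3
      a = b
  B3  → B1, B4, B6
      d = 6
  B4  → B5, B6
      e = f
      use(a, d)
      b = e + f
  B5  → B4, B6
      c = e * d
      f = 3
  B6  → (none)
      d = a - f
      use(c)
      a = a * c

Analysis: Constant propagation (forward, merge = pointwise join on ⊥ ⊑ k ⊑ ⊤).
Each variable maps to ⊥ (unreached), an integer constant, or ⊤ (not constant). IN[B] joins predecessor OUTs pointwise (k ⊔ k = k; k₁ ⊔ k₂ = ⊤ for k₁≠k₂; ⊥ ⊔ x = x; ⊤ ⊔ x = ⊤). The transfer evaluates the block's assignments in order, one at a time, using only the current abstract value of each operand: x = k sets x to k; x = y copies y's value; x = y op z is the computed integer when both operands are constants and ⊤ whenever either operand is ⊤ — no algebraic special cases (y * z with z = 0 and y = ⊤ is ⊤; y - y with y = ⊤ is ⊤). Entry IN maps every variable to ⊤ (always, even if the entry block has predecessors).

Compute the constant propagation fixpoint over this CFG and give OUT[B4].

Answer: {a: ⊤, b: ⊤, c: ⊤, d: 6, e: ⊤, f: ⊤}

Trace:
Per-block solution:
  B0: | IN=(all ⊤) | OUT=(all ⊤)
  B1: | IN=(all ⊤) | OUT={f:-3; rest ⊤}
  B2: | IN={f:-3; rest ⊤} | OUT={f:-3; rest ⊤}
  B3: | IN={f:-3; rest ⊤} | OUT={d:6, f:-3; rest ⊤}
  B4: | IN={d:6; rest ⊤} | OUT={d:6; rest ⊤}
  B5: | IN={d:6; rest ⊤} | OUT={d:6, f:3; rest ⊤}
  B6: | IN={d:6; rest ⊤} | OUT=(all ⊤)

Merge at B4: IN[B4] = OUT[B3] ⊔ OUT[B5] = {a: ⊤, b: ⊤, c: ⊤, d: 6, e: ⊤, f: ⊤}
Applying B4's transfer function to that IN value gives OUT[B4] (row B4 above).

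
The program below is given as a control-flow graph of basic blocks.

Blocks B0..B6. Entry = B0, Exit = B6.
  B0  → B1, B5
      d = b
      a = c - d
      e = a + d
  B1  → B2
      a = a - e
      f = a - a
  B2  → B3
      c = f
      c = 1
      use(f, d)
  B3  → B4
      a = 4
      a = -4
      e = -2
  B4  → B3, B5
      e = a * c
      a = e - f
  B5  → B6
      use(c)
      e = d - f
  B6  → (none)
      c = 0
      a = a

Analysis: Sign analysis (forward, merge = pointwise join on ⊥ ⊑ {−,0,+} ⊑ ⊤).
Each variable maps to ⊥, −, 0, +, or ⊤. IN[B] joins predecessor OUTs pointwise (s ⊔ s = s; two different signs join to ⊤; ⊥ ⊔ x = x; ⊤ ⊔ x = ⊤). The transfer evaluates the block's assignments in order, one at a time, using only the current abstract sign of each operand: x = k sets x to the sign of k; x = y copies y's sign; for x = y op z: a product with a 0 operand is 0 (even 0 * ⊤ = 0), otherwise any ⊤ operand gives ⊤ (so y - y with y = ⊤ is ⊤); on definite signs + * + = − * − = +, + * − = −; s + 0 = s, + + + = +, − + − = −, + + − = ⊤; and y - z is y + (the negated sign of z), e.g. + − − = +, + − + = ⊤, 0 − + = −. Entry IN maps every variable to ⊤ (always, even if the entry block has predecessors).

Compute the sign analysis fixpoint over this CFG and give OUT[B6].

Per-block solution:
  B0:   IN=(all ⊤)   OUT=(all ⊤)
  B1:   IN=(all ⊤)   OUT=(all ⊤)
  B2:   IN=(all ⊤)   OUT={c:+; rest ⊤}
  B3:   IN={c:+; rest ⊤}   OUT={a:-, c:+, e:-; rest ⊤}
  B4:   IN={a:-, c:+, e:-; rest ⊤}   OUT={c:+, e:-; rest ⊤}
  B5:   IN=(all ⊤)   OUT=(all ⊤)
  B6:   IN=(all ⊤)   OUT={c:0; rest ⊤}

Merge at B6: IN[B6] = OUT[B5] = {a: ⊤, b: ⊤, c: ⊤, d: ⊤, e: ⊤, f: ⊤}
Applying B6's transfer function to that IN value gives OUT[B6] (row B6 above).

Answer: {a: ⊤, b: ⊤, c: 0, d: ⊤, e: ⊤, f: ⊤}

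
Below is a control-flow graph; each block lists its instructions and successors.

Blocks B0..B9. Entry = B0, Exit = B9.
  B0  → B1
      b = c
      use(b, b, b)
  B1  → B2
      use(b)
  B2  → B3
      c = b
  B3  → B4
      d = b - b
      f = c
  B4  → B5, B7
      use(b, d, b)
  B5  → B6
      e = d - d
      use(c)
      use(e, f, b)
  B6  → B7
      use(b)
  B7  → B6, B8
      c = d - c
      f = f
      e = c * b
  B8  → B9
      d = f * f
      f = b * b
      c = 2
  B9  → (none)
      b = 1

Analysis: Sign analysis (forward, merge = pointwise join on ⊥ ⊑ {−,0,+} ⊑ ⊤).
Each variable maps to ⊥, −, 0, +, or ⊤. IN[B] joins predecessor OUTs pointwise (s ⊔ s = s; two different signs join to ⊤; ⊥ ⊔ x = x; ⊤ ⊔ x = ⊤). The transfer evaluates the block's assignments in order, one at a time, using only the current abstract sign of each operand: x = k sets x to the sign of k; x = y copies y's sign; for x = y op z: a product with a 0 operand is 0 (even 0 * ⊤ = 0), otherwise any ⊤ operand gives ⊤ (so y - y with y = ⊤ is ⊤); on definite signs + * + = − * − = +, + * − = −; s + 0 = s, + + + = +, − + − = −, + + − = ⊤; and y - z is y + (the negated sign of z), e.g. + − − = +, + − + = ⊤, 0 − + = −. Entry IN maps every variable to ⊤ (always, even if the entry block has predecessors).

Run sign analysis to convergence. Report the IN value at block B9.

Answer: {a: ⊤, b: ⊤, c: +, d: ⊤, e: ⊤, f: ⊤}

Working:
Fixpoint table:
  B0:  IN=(all ⊤)  OUT=(all ⊤)
  B1:  IN=(all ⊤)  OUT=(all ⊤)
  B2:  IN=(all ⊤)  OUT=(all ⊤)
  B3:  IN=(all ⊤)  OUT=(all ⊤)
  B4:  IN=(all ⊤)  OUT=(all ⊤)
  B5:  IN=(all ⊤)  OUT=(all ⊤)
  B6:  IN=(all ⊤)  OUT=(all ⊤)
  B7:  IN=(all ⊤)  OUT=(all ⊤)
  B8:  IN=(all ⊤)  OUT={c:+; rest ⊤}
  B9:  IN={c:+; rest ⊤}  OUT={b:+, c:+; rest ⊤}

Merge at B9: IN[B9] = OUT[B8] = {a: ⊤, b: ⊤, c: +, d: ⊤, e: ⊤, f: ⊤}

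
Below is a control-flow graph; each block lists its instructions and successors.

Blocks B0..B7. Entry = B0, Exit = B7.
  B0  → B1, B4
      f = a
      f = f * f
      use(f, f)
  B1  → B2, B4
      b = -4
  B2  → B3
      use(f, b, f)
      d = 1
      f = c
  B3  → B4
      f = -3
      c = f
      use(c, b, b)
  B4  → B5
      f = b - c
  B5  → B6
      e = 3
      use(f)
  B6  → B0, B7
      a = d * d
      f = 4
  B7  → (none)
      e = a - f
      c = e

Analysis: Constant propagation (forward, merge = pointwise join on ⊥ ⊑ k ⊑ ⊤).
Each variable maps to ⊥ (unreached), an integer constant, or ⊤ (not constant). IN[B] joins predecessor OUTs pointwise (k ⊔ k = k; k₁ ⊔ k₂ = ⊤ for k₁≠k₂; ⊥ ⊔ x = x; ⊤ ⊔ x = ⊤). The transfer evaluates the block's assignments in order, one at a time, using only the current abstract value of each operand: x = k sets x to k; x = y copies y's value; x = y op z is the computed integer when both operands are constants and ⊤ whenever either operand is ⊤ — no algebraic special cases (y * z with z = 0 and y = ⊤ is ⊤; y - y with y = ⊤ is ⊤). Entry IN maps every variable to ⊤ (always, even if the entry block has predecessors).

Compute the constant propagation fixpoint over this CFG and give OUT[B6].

Per-block solution:
  B0:  IN=(all ⊤)  OUT=(all ⊤)
  B1:  IN=(all ⊤)  OUT={b:-4; rest ⊤}
  B2:  IN={b:-4; rest ⊤}  OUT={b:-4, d:1; rest ⊤}
  B3:  IN={b:-4, d:1; rest ⊤}  OUT={b:-4, c:-3, d:1, f:-3; rest ⊤}
  B4:  IN=(all ⊤)  OUT=(all ⊤)
  B5:  IN=(all ⊤)  OUT={e:3; rest ⊤}
  B6:  IN={e:3; rest ⊤}  OUT={e:3, f:4; rest ⊤}
  B7:  IN={e:3, f:4; rest ⊤}  OUT={f:4; rest ⊤}

Merge at B6: IN[B6] = OUT[B5] = {a: ⊤, b: ⊤, c: ⊤, d: ⊤, e: 3, f: ⊤}
Applying B6's transfer function to that IN value gives OUT[B6] (row B6 above).

Answer: {a: ⊤, b: ⊤, c: ⊤, d: ⊤, e: 3, f: 4}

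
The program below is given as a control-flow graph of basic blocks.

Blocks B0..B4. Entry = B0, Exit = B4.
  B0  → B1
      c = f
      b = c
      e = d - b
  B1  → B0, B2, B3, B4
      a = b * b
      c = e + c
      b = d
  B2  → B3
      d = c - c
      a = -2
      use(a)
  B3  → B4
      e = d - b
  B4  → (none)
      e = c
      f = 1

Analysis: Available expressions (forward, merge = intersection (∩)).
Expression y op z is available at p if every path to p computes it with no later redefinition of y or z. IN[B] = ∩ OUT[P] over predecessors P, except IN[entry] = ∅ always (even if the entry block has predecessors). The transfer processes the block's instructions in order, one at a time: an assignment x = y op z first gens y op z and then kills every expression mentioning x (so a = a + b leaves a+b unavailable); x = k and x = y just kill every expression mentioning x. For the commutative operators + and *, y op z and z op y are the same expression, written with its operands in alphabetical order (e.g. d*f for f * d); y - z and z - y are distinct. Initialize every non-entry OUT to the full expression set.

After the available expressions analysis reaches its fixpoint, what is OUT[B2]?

Fixpoint table:
  B0:  IN={}  OUT={d-b}
  B1:  IN={d-b}  OUT={}
  B2:  IN={}  OUT={c-c}
  B3:  IN={}  OUT={d-b}
  B4:  IN={}  OUT={}

Merge at B2: IN[B2] = OUT[B1] = {}
Applying B2's transfer function to that IN value gives OUT[B2] (row B2 above).

Answer: {c-c}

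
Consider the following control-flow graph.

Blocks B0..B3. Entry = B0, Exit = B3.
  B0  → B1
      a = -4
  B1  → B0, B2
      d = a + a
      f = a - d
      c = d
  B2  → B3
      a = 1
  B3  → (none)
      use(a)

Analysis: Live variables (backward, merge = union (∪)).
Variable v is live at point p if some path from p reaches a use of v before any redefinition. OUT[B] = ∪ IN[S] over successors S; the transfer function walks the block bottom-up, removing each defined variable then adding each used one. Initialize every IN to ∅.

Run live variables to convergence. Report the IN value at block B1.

Converged values:
  B0: | IN={} | OUT={a}
  B1: | IN={a} | OUT={}
  B2: | IN={} | OUT={a}
  B3: | IN={a} | OUT={}

Merge at B1: OUT[B1] = IN[B0] ⊔ IN[B2] = {}
Applying B1's transfer function to that OUT value gives IN[B1] (row B1 above).

Answer: {a}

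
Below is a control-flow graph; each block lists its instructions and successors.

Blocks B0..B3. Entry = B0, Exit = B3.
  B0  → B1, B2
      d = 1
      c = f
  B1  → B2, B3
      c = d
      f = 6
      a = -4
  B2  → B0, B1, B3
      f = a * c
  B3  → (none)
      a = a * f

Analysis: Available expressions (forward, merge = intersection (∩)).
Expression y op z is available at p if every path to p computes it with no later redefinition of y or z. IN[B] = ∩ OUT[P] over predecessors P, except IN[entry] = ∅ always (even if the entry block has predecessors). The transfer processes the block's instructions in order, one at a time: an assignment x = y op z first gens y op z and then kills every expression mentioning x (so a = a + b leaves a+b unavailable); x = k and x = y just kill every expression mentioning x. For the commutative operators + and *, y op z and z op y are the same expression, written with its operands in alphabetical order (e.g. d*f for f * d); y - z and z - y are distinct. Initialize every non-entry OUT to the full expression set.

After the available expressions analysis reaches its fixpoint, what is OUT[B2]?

Per-block solution:
  B0:   IN={}   OUT={}
  B1:   IN={}   OUT={}
  B2:   IN={}   OUT={a*c}
  B3:   IN={}   OUT={}

Merge at B2: IN[B2] = OUT[B0] ∩ OUT[B1] = {}
Applying B2's transfer function to that IN value gives OUT[B2] (row B2 above).

Answer: {a*c}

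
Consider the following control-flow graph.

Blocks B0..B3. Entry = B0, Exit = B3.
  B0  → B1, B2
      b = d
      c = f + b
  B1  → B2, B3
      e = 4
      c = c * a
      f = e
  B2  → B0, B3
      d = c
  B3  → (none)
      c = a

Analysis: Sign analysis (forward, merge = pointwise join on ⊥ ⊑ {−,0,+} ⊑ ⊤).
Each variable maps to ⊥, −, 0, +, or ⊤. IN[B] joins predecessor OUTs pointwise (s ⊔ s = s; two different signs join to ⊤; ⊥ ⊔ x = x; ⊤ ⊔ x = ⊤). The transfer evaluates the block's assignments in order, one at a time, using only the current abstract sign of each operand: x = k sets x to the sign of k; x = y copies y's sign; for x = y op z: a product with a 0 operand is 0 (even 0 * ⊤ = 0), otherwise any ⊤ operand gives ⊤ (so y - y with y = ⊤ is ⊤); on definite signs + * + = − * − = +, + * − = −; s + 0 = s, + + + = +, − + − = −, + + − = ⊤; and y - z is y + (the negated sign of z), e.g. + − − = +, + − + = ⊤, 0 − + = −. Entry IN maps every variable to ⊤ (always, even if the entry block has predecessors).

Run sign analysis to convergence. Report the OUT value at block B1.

Answer: {a: ⊤, b: ⊤, c: ⊤, d: ⊤, e: +, f: +}

Trace:
Per-block solution:
  B0:  IN=(all ⊤)  OUT=(all ⊤)
  B1:  IN=(all ⊤)  OUT={e:+, f:+; rest ⊤}
  B2:  IN=(all ⊤)  OUT=(all ⊤)
  B3:  IN=(all ⊤)  OUT=(all ⊤)

Merge at B1: IN[B1] = OUT[B0] = {a: ⊤, b: ⊤, c: ⊤, d: ⊤, e: ⊤, f: ⊤}
Applying B1's transfer function to that IN value gives OUT[B1] (row B1 above).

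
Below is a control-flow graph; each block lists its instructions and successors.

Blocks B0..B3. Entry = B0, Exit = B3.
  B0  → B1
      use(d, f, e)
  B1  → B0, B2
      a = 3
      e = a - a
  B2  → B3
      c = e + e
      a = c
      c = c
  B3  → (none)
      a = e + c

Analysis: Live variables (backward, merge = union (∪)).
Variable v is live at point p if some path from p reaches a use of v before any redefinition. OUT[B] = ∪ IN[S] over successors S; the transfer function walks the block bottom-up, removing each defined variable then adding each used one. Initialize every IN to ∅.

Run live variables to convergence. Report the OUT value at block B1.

Fixpoint table:
  B0: | IN={d, e, f} | OUT={d, f}
  B1: | IN={d, f} | OUT={d, e, f}
  B2: | IN={e} | OUT={c, e}
  B3: | IN={c, e} | OUT={}

Merge at B1: OUT[B1] = IN[B0] ⊔ IN[B2] = {d, e, f}

Answer: {d, e, f}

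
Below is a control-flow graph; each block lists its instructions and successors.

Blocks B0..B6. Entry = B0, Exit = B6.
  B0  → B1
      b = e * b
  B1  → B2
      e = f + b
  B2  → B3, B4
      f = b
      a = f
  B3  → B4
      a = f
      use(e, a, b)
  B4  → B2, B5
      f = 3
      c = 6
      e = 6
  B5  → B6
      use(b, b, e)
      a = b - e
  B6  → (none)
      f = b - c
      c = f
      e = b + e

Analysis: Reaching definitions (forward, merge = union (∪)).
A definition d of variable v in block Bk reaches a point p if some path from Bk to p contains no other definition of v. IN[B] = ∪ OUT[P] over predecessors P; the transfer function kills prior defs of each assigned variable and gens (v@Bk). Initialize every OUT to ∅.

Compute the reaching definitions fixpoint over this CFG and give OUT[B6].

Converged values:
  B0:  IN={}  OUT={b@B0}
  B1:  IN={b@B0}  OUT={b@B0, e@B1}
  B2:  IN={a@B2, a@B3, b@B0, c@B4, e@B1, e@B4, f@B4}  OUT={a@B2, b@B0, c@B4, e@B1, e@B4, f@B2}
  B3:  IN={a@B2, b@B0, c@B4, e@B1, e@B4, f@B2}  OUT={a@B3, b@B0, c@B4, e@B1, e@B4, f@B2}
  B4:  IN={a@B2, a@B3, b@B0, c@B4, e@B1, e@B4, f@B2}  OUT={a@B2, a@B3, b@B0, c@B4, e@B4, f@B4}
  B5:  IN={a@B2, a@B3, b@B0, c@B4, e@B4, f@B4}  OUT={a@B5, b@B0, c@B4, e@B4, f@B4}
  B6:  IN={a@B5, b@B0, c@B4, e@B4, f@B4}  OUT={a@B5, b@B0, c@B6, e@B6, f@B6}

Merge at B6: IN[B6] = OUT[B5] = {a@B5, b@B0, c@B4, e@B4, f@B4}
Applying B6's transfer function to that IN value gives OUT[B6] (row B6 above).

Answer: {a@B5, b@B0, c@B6, e@B6, f@B6}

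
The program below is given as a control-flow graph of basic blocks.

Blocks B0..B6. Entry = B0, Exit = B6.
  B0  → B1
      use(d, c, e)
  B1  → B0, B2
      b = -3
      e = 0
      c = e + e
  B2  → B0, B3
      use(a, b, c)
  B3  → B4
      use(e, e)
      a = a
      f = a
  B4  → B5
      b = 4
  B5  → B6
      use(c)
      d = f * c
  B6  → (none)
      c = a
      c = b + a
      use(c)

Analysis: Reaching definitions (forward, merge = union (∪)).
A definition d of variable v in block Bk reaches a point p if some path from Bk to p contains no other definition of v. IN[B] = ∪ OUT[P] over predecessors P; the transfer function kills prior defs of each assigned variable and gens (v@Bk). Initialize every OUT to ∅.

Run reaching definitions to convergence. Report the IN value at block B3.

Answer: {b@B1, c@B1, e@B1}

Working:
Converged values:
  B0:  IN={b@B1, c@B1, e@B1}  OUT={b@B1, c@B1, e@B1}
  B1:  IN={b@B1, c@B1, e@B1}  OUT={b@B1, c@B1, e@B1}
  B2:  IN={b@B1, c@B1, e@B1}  OUT={b@B1, c@B1, e@B1}
  B3:  IN={b@B1, c@B1, e@B1}  OUT={a@B3, b@B1, c@B1, e@B1, f@B3}
  B4:  IN={a@B3, b@B1, c@B1, e@B1, f@B3}  OUT={a@B3, b@B4, c@B1, e@B1, f@B3}
  B5:  IN={a@B3, b@B4, c@B1, e@B1, f@B3}  OUT={a@B3, b@B4, c@B1, d@B5, e@B1, f@B3}
  B6:  IN={a@B3, b@B4, c@B1, d@B5, e@B1, f@B3}  OUT={a@B3, b@B4, c@B6, d@B5, e@B1, f@B3}

Merge at B3: IN[B3] = OUT[B2] = {b@B1, c@B1, e@B1}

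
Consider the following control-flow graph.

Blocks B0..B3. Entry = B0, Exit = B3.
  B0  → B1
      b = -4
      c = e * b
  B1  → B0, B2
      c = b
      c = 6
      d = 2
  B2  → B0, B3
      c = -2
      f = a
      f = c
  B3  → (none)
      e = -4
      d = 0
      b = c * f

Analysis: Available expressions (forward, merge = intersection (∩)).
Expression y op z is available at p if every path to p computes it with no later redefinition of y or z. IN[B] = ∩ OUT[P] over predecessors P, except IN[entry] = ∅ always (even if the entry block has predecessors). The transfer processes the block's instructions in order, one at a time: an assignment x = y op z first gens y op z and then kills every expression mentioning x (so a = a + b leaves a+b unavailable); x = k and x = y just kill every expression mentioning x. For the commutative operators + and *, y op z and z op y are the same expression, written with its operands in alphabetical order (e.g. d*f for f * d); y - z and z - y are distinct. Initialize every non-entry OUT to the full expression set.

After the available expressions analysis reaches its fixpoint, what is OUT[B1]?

Converged values:
  B0:  IN={}  OUT={b*e}
  B1:  IN={b*e}  OUT={b*e}
  B2:  IN={b*e}  OUT={b*e}
  B3:  IN={b*e}  OUT={c*f}

Merge at B1: IN[B1] = OUT[B0] = {b*e}
Applying B1's transfer function to that IN value gives OUT[B1] (row B1 above).

Answer: {b*e}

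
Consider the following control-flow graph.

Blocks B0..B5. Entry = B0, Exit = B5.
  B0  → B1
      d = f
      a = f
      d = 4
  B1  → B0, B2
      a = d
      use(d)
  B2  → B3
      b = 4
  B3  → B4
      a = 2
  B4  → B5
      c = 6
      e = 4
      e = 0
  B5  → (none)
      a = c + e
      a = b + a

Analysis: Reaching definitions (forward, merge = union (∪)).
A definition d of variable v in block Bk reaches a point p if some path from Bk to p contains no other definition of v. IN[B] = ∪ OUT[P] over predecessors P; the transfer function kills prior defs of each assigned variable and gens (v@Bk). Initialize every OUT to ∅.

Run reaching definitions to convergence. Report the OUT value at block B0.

Per-block solution:
  B0:   IN={a@B1, d@B0}   OUT={a@B0, d@B0}
  B1:   IN={a@B0, d@B0}   OUT={a@B1, d@B0}
  B2:   IN={a@B1, d@B0}   OUT={a@B1, b@B2, d@B0}
  B3:   IN={a@B1, b@B2, d@B0}   OUT={a@B3, b@B2, d@B0}
  B4:   IN={a@B3, b@B2, d@B0}   OUT={a@B3, b@B2, c@B4, d@B0, e@B4}
  B5:   IN={a@B3, b@B2, c@B4, d@B0, e@B4}   OUT={a@B5, b@B2, c@B4, d@B0, e@B4}

Merge at B0 (entry node, so the boundary value {} is joined with the incoming edge(s)): IN[B0] = {} ⊔ OUT[B1] = {a@B1, d@B0}
Applying B0's transfer function to that IN value gives OUT[B0] (row B0 above).

Answer: {a@B0, d@B0}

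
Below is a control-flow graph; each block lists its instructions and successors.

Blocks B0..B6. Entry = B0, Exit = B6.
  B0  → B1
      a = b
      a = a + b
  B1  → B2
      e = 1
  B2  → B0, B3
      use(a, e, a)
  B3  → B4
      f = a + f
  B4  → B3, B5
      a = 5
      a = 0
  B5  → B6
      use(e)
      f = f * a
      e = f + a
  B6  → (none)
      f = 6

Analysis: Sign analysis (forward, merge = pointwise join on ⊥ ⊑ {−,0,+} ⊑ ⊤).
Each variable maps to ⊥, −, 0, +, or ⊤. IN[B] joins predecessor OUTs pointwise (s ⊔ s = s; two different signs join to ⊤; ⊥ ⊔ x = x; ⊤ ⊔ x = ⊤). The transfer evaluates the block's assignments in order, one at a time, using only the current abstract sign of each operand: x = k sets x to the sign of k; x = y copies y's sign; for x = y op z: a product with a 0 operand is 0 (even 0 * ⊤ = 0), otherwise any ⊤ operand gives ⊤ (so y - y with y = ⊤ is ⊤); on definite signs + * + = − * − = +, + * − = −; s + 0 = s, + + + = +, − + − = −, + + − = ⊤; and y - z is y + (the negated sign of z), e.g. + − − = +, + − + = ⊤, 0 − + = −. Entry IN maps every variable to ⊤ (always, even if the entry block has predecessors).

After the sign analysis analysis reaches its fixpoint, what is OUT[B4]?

Answer: {a: 0, b: ⊤, c: ⊤, d: ⊤, e: +, f: ⊤}

Working:
Per-block solution:
  B0:  IN=(all ⊤)  OUT=(all ⊤)
  B1:  IN=(all ⊤)  OUT={e:+; rest ⊤}
  B2:  IN={e:+; rest ⊤}  OUT={e:+; rest ⊤}
  B3:  IN={e:+; rest ⊤}  OUT={e:+; rest ⊤}
  B4:  IN={e:+; rest ⊤}  OUT={a:0, e:+; rest ⊤}
  B5:  IN={a:0, e:+; rest ⊤}  OUT={a:0, e:0, f:0; rest ⊤}
  B6:  IN={a:0, e:0, f:0; rest ⊤}  OUT={a:0, e:0, f:+; rest ⊤}

Merge at B4: IN[B4] = OUT[B3] = {a: ⊤, b: ⊤, c: ⊤, d: ⊤, e: +, f: ⊤}
Applying B4's transfer function to that IN value gives OUT[B4] (row B4 above).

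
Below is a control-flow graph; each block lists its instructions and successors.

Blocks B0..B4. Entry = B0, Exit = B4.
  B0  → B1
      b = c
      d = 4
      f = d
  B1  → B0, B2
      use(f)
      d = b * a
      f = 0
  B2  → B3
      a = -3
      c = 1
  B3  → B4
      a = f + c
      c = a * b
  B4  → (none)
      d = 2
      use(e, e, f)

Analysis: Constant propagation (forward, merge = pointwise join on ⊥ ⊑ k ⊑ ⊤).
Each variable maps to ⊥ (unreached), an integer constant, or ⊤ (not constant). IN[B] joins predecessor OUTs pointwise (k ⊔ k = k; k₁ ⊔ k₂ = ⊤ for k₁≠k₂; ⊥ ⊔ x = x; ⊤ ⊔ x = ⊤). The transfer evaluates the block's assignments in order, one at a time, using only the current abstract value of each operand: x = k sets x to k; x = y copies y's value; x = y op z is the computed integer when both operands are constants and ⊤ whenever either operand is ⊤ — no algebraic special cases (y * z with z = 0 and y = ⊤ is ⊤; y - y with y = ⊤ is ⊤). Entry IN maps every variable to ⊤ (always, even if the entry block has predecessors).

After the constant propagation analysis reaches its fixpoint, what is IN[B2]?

Answer: {a: ⊤, b: ⊤, c: ⊤, d: ⊤, e: ⊤, f: 0}

Working:
Converged values:
  B0:  IN=(all ⊤)  OUT={d:4, f:4; rest ⊤}
  B1:  IN={d:4, f:4; rest ⊤}  OUT={f:0; rest ⊤}
  B2:  IN={f:0; rest ⊤}  OUT={a:-3, c:1, f:0; rest ⊤}
  B3:  IN={a:-3, c:1, f:0; rest ⊤}  OUT={a:1, f:0; rest ⊤}
  B4:  IN={a:1, f:0; rest ⊤}  OUT={a:1, d:2, f:0; rest ⊤}

Merge at B2: IN[B2] = OUT[B1] = {a: ⊤, b: ⊤, c: ⊤, d: ⊤, e: ⊤, f: 0}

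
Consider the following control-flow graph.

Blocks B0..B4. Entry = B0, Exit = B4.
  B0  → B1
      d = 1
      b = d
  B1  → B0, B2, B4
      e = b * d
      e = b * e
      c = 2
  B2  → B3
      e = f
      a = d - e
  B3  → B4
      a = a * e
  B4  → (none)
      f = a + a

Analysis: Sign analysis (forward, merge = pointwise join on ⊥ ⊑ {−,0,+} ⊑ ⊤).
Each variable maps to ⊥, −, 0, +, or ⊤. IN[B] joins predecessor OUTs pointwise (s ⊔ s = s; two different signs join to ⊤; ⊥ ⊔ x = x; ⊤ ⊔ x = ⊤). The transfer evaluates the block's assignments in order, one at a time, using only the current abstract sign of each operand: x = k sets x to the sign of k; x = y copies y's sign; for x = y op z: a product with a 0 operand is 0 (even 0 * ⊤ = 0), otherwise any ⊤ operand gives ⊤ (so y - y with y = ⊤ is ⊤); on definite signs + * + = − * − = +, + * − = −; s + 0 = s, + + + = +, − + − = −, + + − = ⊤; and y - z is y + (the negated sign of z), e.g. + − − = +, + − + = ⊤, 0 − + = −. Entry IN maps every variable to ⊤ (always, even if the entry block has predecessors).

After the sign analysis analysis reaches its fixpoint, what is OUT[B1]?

Answer: {a: ⊤, b: +, c: +, d: +, e: +, f: ⊤}

Working:
Per-block solution:
  B0:   IN=(all ⊤)   OUT={b:+, d:+; rest ⊤}
  B1:   IN={b:+, d:+; rest ⊤}   OUT={b:+, c:+, d:+, e:+; rest ⊤}
  B2:   IN={b:+, c:+, d:+, e:+; rest ⊤}   OUT={b:+, c:+, d:+; rest ⊤}
  B3:   IN={b:+, c:+, d:+; rest ⊤}   OUT={b:+, c:+, d:+; rest ⊤}
  B4:   IN={b:+, c:+, d:+; rest ⊤}   OUT={b:+, c:+, d:+; rest ⊤}

Merge at B1: IN[B1] = OUT[B0] = {a: ⊤, b: +, c: ⊤, d: +, e: ⊤, f: ⊤}
Applying B1's transfer function to that IN value gives OUT[B1] (row B1 above).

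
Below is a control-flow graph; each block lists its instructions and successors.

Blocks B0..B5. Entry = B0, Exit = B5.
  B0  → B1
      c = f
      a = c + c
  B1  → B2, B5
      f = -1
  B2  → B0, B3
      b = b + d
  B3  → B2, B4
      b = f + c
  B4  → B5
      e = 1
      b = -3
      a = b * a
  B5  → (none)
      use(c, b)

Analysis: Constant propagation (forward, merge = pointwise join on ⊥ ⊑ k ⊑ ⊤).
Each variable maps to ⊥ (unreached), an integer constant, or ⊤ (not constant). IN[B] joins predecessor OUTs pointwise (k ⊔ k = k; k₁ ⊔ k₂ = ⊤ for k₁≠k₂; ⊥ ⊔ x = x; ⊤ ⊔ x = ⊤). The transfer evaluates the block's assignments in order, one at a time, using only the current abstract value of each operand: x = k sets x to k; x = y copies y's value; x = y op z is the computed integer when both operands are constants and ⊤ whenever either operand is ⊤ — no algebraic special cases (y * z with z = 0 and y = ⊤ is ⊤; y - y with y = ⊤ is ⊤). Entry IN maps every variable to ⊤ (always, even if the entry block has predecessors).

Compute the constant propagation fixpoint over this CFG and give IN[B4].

Answer: {a: ⊤, b: ⊤, c: ⊤, d: ⊤, e: ⊤, f: -1}

Working:
Converged values:
  B0:  IN=(all ⊤)  OUT=(all ⊤)
  B1:  IN=(all ⊤)  OUT={f:-1; rest ⊤}
  B2:  IN={f:-1; rest ⊤}  OUT={f:-1; rest ⊤}
  B3:  IN={f:-1; rest ⊤}  OUT={f:-1; rest ⊤}
  B4:  IN={f:-1; rest ⊤}  OUT={b:-3, e:1, f:-1; rest ⊤}
  B5:  IN={f:-1; rest ⊤}  OUT={f:-1; rest ⊤}

Merge at B4: IN[B4] = OUT[B3] = {a: ⊤, b: ⊤, c: ⊤, d: ⊤, e: ⊤, f: -1}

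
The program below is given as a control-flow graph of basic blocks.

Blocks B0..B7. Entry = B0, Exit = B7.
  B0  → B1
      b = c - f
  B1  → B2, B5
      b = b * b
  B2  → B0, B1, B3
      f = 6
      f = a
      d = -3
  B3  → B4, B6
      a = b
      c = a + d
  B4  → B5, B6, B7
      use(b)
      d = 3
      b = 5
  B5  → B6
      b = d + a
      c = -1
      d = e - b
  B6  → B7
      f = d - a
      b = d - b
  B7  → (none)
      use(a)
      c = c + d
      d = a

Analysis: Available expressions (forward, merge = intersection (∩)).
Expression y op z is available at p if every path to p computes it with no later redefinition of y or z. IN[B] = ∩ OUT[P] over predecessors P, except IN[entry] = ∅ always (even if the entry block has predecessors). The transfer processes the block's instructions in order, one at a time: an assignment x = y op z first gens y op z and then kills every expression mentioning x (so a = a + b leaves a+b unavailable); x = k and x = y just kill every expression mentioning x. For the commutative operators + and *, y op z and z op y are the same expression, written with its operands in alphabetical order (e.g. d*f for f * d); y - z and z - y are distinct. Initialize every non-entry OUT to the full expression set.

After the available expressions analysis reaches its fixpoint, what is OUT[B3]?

Converged values:
  B0:   IN={}   OUT={c-f}
  B1:   IN={}   OUT={}
  B2:   IN={}   OUT={}
  B3:   IN={}   OUT={a+d}
  B4:   IN={a+d}   OUT={}
  B5:   IN={}   OUT={e-b}
  B6:   IN={}   OUT={d-a}
  B7:   IN={}   OUT={}

Merge at B3: IN[B3] = OUT[B2] = {}
Applying B3's transfer function to that IN value gives OUT[B3] (row B3 above).

Answer: {a+d}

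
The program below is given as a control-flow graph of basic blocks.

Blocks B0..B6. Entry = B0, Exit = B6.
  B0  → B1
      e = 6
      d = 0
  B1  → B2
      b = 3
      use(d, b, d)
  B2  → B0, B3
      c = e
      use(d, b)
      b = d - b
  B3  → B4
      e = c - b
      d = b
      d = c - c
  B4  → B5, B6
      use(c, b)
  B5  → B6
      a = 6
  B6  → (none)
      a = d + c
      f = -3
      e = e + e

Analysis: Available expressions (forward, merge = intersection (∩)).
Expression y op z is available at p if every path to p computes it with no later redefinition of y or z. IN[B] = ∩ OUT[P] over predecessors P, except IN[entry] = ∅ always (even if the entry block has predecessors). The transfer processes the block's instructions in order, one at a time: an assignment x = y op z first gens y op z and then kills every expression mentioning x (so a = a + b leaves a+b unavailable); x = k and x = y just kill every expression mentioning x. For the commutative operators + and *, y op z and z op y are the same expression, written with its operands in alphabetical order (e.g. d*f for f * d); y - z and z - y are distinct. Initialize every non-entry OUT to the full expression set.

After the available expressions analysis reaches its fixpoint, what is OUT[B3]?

Answer: {c-b, c-c}

Trace:
Fixpoint table:
  B0:   IN={}   OUT={}
  B1:   IN={}   OUT={}
  B2:   IN={}   OUT={}
  B3:   IN={}   OUT={c-b, c-c}
  B4:   IN={c-b, c-c}   OUT={c-b, c-c}
  B5:   IN={c-b, c-c}   OUT={c-b, c-c}
  B6:   IN={c-b, c-c}   OUT={c+d, c-b, c-c}

Merge at B3: IN[B3] = OUT[B2] = {}
Applying B3's transfer function to that IN value gives OUT[B3] (row B3 above).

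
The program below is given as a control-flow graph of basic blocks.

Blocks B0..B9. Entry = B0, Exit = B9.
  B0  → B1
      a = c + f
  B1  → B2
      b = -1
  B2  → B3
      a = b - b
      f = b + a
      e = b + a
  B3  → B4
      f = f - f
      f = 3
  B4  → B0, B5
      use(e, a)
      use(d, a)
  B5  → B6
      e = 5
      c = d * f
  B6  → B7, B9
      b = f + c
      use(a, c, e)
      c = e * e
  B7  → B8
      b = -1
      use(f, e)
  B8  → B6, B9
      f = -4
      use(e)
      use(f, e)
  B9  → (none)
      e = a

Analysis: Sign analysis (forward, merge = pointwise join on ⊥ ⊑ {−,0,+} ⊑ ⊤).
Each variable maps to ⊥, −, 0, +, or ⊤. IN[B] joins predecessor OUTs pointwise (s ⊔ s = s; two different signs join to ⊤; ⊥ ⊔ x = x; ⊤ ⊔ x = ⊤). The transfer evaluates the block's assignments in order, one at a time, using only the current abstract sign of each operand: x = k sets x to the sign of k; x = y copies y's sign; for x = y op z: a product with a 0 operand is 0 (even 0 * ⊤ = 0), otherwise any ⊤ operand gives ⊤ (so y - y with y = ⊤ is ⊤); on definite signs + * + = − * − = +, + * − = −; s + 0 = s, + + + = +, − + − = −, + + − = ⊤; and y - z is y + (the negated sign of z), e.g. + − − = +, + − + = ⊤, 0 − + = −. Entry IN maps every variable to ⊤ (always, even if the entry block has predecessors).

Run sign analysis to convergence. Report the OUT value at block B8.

Answer: {a: ⊤, b: -, c: +, d: ⊤, e: +, f: -}

Working:
Per-block solution:
  B0: | IN=(all ⊤) | OUT=(all ⊤)
  B1: | IN=(all ⊤) | OUT={b:-; rest ⊤}
  B2: | IN={b:-; rest ⊤} | OUT={b:-; rest ⊤}
  B3: | IN={b:-; rest ⊤} | OUT={b:-, f:+; rest ⊤}
  B4: | IN={b:-, f:+; rest ⊤} | OUT={b:-, f:+; rest ⊤}
  B5: | IN={b:-, f:+; rest ⊤} | OUT={b:-, e:+, f:+; rest ⊤}
  B6: | IN={b:-, e:+; rest ⊤} | OUT={c:+, e:+; rest ⊤}
  B7: | IN={c:+, e:+; rest ⊤} | OUT={b:-, c:+, e:+; rest ⊤}
  B8: | IN={b:-, c:+, e:+; rest ⊤} | OUT={b:-, c:+, e:+, f:-; rest ⊤}
  B9: | IN={c:+, e:+; rest ⊤} | OUT={c:+; rest ⊤}

Merge at B8: IN[B8] = OUT[B7] = {a: ⊤, b: -, c: +, d: ⊤, e: +, f: ⊤}
Applying B8's transfer function to that IN value gives OUT[B8] (row B8 above).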